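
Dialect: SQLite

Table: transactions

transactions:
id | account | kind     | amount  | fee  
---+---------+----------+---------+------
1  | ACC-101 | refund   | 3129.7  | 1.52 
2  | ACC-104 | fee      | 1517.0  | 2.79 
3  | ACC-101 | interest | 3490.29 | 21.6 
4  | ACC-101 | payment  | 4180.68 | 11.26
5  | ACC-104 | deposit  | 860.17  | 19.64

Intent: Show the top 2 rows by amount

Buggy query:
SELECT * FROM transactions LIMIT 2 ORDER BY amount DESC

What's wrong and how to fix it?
Bug: ORDER BY cannot follow LIMIT; LIMIT is the final clause

Fix: Swap the clauses: ORDER BY first, then LIMIT

Corrected query:
SELECT * FROM transactions ORDER BY amount DESC LIMIT 2

Result:
id | account | kind     | amount  | fee  
---+---------+----------+---------+------
4  | ACC-101 | payment  | 4180.68 | 11.26
3  | ACC-101 | interest | 3490.29 | 21.6 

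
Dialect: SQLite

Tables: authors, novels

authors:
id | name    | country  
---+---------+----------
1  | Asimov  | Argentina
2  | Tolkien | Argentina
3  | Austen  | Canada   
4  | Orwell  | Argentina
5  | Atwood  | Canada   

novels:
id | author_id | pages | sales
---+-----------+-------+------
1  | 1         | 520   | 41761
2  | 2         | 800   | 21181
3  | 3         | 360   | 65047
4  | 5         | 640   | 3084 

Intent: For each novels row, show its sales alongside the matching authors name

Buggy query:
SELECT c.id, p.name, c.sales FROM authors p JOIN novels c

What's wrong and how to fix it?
Bug: Missing join condition: each novels row is matched to all authors rows instead of just its own

Fix: Add ON c.author_id = p.id to the JOIN

Corrected query:
SELECT c.id, p.name, c.sales FROM authors p JOIN novels c ON c.author_id = p.id

Result:
id | name    | sales
---+---------+------
1  | Asimov  | 41761
2  | Tolkien | 21181
3  | Austen  | 65047
4  | Atwood  | 3084 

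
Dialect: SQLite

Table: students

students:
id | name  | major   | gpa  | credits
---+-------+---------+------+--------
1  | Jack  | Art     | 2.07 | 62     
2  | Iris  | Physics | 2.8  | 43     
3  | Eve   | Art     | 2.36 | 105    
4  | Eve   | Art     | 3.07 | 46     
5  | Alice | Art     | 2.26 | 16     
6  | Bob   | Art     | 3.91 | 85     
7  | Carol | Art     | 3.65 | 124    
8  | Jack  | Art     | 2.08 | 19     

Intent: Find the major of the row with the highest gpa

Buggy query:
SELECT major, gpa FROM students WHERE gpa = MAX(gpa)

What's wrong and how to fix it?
Bug: MAX(gpa) is an aggregate and cannot be used directly in WHERE

Fix: Use a subquery: WHERE gpa = (SELECT MAX(gpa) FROM students)

Corrected query:
SELECT major, gpa FROM students WHERE gpa = (SELECT MAX(gpa) FROM students)

Result:
major | gpa 
------+-----
Art   | 3.91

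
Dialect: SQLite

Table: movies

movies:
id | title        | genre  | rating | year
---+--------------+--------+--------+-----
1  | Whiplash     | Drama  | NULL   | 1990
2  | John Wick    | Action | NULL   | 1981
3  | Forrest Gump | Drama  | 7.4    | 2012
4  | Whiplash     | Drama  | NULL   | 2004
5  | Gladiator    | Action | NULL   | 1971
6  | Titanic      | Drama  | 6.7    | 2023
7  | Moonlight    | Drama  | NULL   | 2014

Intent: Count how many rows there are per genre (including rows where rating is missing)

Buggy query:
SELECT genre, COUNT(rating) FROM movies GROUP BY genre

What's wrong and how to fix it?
Bug: COUNT(rating) skips NULLs, so groups with missing rating are undercounted

Fix: Use COUNT(*) to count all rows regardless of NULL

Corrected query:
SELECT genre, COUNT(*) FROM movies GROUP BY genre

Result:
genre  | COUNT(*)
-------+---------
Action | 2       
Drama  | 5       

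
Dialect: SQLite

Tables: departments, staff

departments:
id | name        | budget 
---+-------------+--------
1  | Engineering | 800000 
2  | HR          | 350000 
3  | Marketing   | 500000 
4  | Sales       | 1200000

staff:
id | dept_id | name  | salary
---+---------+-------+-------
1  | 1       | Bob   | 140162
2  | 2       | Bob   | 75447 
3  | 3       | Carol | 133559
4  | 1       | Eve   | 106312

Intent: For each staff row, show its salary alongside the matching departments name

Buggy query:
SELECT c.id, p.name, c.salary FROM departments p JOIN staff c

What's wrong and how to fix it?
Bug: JOIN with no ON clause produces a cartesian product; every staff row pairs with every departments row

Fix: Specify the join condition linking the foreign key to the parent id

Corrected query:
SELECT c.id, p.name, c.salary FROM departments p JOIN staff c ON c.dept_id = p.id

Result:
id | name        | salary
---+-------------+-------
1  | Engineering | 140162
2  | HR          | 75447 
3  | Marketing   | 133559
4  | Engineering | 106312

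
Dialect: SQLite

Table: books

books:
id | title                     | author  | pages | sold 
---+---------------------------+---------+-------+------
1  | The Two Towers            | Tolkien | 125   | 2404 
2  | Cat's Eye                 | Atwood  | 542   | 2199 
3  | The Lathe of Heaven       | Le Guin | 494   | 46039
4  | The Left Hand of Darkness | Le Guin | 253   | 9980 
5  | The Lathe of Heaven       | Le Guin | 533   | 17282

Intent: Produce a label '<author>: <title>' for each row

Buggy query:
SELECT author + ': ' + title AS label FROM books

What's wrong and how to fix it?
Bug: SQLite uses || for string concatenation; + coerces text to numbers (yielding 0)

Fix: Use the || operator for string concatenation

Corrected query:
SELECT author || ': ' || title AS label FROM books

Result:
label                             
----------------------------------
Tolkien: The Two Towers           
Atwood: Cat's Eye                 
Le Guin: The Lathe of Heaven      
Le Guin: The Left Hand of Darkness
Le Guin: The Lathe of Heaven      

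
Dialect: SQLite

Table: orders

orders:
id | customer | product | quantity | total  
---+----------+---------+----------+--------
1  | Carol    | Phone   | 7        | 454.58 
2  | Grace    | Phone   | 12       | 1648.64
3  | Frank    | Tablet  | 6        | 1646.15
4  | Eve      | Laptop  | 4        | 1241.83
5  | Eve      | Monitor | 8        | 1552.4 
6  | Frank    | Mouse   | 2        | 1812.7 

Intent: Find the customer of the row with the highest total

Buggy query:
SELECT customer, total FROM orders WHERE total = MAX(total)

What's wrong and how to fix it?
Bug: WHERE is evaluated per row; an aggregate over the whole table isn't defined there

Fix: Wrap MAX in a scalar subquery so WHERE compares against a single value

Corrected query:
SELECT customer, total FROM orders WHERE total = (SELECT MAX(total) FROM orders)

Result:
customer | total 
---------+-------
Frank    | 1812.7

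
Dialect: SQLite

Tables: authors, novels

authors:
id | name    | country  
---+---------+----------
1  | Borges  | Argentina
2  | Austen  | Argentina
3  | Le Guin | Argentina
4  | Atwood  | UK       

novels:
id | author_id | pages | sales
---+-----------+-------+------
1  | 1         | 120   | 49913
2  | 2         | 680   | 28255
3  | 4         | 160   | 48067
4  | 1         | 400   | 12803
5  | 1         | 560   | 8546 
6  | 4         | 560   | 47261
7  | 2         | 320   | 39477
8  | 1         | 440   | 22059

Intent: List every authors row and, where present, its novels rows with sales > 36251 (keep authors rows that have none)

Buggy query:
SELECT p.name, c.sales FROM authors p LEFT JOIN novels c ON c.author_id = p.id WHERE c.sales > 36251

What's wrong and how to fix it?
Bug: A WHERE condition on the right-hand table after LEFT JOIN drops unmatched parents

Fix: Put 'c.sales > 36251' in the JOIN's ON clause instead of WHERE

Corrected query:
SELECT p.name, c.sales FROM authors p LEFT JOIN novels c ON c.author_id = p.id AND c.sales > 36251

Result:
name    | sales
--------+------
Borges  | 49913
Austen  | 39477
Le Guin | NULL 
Atwood  | 47261
Atwood  | 48067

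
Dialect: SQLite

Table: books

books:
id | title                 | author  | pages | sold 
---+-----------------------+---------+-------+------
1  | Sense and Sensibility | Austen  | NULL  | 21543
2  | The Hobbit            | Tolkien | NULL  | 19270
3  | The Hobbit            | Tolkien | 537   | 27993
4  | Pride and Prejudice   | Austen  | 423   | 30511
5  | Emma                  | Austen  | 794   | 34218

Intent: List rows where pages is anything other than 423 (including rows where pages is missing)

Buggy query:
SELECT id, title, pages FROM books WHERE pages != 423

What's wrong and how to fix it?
Bug: Inequality against NULL is unknown, not true; rows with NULL are dropped

Fix: Add an explicit OR pages IS NULL to include the missing-value rows

Corrected query:
SELECT id, title, pages FROM books WHERE pages != 423 OR pages IS NULL

Result:
id | title                 | pages
---+-----------------------+------
1  | Sense and Sensibility | NULL 
2  | The Hobbit            | NULL 
3  | The Hobbit            | 537  
5  | Emma                  | 794  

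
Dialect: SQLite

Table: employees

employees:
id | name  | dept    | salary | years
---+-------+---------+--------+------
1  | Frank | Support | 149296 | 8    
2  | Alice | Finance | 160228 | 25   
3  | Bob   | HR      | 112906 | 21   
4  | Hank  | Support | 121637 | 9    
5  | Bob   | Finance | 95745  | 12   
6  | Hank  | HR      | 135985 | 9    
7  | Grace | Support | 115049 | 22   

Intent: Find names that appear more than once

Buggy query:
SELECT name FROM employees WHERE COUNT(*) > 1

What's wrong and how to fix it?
Bug: WHERE can't reference COUNT(*); aggregates are computed after WHERE

Fix: GROUP BY name, then filter groups with HAVING COUNT(*) > 1

Corrected query:
SELECT name FROM employees GROUP BY name HAVING COUNT(*) > 1

Result:
name
----
Bob 
Hank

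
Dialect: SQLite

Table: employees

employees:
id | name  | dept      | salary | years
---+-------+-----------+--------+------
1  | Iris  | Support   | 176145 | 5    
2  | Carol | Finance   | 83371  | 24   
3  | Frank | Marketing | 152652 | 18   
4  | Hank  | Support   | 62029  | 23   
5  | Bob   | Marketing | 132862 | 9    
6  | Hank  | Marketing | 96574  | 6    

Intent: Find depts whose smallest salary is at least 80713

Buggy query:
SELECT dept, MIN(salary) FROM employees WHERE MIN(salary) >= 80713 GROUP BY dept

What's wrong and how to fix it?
Bug: MIN() in WHERE is a misuse of aggregate

Fix: Use HAVING for the per-group MIN condition

Corrected query:
SELECT dept, MIN(salary) FROM employees GROUP BY dept HAVING MIN(salary) >= 80713

Result:
dept      | MIN(salary)
----------+------------
Finance   | 83371      
Marketing | 96574      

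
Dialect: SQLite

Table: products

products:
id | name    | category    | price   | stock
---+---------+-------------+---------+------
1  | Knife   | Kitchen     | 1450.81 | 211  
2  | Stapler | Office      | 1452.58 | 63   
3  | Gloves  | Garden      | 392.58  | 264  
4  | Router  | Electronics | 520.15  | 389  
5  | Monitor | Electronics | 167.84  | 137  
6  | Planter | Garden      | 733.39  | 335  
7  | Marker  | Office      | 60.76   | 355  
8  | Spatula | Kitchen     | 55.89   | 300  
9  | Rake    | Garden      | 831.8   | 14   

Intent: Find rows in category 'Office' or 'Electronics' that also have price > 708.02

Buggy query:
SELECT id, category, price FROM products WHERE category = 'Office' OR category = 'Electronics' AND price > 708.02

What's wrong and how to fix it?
Bug: AND binds tighter than OR, so this parses as category = 'Office' OR (category = 'Electronics' AND price > 708.02)

Fix: Group the OR with parentheses (or use IN), then AND the threshold

Corrected query:
SELECT id, category, price FROM products WHERE (category = 'Office' OR category = 'Electronics') AND price > 708.02

Result:
id | category | price  
---+----------+--------
2  | Office   | 1452.58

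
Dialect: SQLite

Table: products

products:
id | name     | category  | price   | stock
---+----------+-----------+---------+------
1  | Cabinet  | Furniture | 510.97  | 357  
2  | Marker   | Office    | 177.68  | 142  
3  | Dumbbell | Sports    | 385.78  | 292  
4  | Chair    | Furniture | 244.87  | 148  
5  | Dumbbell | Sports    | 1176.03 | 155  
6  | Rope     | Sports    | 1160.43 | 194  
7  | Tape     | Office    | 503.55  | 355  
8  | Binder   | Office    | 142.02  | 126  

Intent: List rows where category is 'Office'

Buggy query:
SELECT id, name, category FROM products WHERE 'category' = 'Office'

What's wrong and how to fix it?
Bug: 'category' in single quotes is a string literal, not the column; the comparison is literal-vs-literal and never true

Fix: Remove the quotes around the column name (or use double quotes for an identifier)

Corrected query:
SELECT id, name, category FROM products WHERE category = 'Office'

Result:
id | name   | category
---+--------+---------
2  | Marker | Office  
7  | Tape   | Office  
8  | Binder | Office  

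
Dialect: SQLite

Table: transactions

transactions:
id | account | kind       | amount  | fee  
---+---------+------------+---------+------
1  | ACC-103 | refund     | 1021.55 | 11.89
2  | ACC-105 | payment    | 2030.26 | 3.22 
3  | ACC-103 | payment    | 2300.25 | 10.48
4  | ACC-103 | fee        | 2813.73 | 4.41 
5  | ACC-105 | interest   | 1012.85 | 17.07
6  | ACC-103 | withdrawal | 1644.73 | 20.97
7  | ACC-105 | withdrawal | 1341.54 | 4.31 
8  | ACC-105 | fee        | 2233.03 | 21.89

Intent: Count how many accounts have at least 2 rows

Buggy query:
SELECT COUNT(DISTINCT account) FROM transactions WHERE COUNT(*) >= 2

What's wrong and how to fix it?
Bug: COUNT(*) cannot appear in WHERE; the per-group count doesn't exist yet

Fix: Group first with HAVING COUNT(*) >= 2, then COUNT the resulting groups

Corrected query:
SELECT COUNT(*) FROM (SELECT account FROM transactions GROUP BY account HAVING COUNT(*) >= 2)

Result:
COUNT(*)
--------
2       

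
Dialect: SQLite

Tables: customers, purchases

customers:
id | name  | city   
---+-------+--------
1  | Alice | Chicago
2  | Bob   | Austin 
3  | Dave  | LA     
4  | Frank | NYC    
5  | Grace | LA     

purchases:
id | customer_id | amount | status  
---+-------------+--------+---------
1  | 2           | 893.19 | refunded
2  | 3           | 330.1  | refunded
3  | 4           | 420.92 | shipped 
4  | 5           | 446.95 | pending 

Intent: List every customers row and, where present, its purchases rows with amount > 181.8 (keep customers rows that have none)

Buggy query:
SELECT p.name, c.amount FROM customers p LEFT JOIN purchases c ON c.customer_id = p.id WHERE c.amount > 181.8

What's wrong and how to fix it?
Bug: Filtering c.amount in WHERE discards the NULL rows produced by LEFT JOIN, turning it into an inner join

Fix: Put 'c.amount > 181.8' in the JOIN's ON clause instead of WHERE

Corrected query:
SELECT p.name, c.amount FROM customers p LEFT JOIN purchases c ON c.customer_id = p.id AND c.amount > 181.8

Result:
name  | amount
------+-------
Alice | NULL  
Bob   | 893.19
Dave  | 330.1 
Frank | 420.92
Grace | 446.95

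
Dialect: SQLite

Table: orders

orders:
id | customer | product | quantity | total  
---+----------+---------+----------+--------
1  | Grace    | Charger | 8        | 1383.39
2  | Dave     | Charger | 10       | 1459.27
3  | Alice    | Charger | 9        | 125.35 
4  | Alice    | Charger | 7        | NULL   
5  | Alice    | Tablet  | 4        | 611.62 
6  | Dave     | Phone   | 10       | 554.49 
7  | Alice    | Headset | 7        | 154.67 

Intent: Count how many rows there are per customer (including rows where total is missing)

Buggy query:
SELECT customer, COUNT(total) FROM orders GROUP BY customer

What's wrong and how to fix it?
Bug: COUNT(total) skips NULLs, so groups with missing total are undercounted

Fix: Replace COUNT(total) with COUNT(*)

Corrected query:
SELECT customer, COUNT(*) FROM orders GROUP BY customer

Result:
customer | COUNT(*)
---------+---------
Alice    | 4       
Dave     | 2       
Grace    | 1       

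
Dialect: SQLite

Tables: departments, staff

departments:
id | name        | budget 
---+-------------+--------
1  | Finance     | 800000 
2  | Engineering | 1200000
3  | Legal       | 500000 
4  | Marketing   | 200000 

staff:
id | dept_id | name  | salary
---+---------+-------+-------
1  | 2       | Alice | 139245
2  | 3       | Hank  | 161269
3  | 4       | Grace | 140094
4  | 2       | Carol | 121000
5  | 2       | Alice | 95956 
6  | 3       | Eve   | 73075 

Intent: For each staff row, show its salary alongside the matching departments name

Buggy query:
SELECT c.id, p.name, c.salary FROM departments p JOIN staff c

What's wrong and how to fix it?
Bug: Missing join condition: each staff row is matched to all departments rows instead of just its own

Fix: Specify the join condition linking the foreign key to the parent id

Corrected query:
SELECT c.id, p.name, c.salary FROM departments p JOIN staff c ON c.dept_id = p.id

Result:
id | name        | salary
---+-------------+-------
1  | Engineering | 139245
2  | Legal       | 161269
3  | Marketing   | 140094
4  | Engineering | 121000
5  | Engineering | 95956 
6  | Legal       | 73075 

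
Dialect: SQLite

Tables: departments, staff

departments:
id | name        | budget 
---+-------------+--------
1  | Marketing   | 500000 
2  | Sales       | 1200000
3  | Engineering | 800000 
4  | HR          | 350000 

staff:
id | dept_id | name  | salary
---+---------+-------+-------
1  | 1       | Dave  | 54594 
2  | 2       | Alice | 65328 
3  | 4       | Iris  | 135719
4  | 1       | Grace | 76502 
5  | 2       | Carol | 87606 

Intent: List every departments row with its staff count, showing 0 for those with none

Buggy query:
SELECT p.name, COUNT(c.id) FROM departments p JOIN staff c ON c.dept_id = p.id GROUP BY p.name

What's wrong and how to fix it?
Bug: An inner join excludes parents with zero children

Fix: Use LEFT JOIN so parents without children still appear (COUNT(c.id) gives 0)

Corrected query:
SELECT p.name, COUNT(c.id) FROM departments p LEFT JOIN staff c ON c.dept_id = p.id GROUP BY p.name

Result:
name        | COUNT(c.id)
------------+------------
Engineering | 0          
HR          | 1          
Marketing   | 2          
Sales       | 2          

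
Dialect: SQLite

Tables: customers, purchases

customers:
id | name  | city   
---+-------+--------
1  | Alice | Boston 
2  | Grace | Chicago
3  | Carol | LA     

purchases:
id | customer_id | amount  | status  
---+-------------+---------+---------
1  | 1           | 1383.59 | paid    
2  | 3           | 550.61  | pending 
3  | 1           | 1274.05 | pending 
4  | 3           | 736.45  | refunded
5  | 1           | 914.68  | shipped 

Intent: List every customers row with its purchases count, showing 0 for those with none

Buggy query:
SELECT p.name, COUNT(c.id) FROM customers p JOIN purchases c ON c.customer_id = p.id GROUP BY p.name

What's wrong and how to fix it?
Bug: INNER JOIN drops customers rows that have no matching purchases rows

Fix: Use LEFT JOIN so parents without children still appear (COUNT(c.id) gives 0)

Corrected query:
SELECT p.name, COUNT(c.id) FROM customers p LEFT JOIN purchases c ON c.customer_id = p.id GROUP BY p.name

Result:
name  | COUNT(c.id)
------+------------
Alice | 3          
Carol | 2          
Grace | 0          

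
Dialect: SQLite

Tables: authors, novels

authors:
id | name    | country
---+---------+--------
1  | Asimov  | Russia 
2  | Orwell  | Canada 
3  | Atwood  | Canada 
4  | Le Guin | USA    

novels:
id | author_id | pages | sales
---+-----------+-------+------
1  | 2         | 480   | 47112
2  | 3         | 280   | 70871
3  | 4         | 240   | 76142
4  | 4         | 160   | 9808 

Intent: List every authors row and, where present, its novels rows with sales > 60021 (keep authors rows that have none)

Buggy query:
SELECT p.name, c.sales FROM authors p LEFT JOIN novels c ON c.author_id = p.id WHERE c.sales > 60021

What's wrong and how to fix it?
Bug: A WHERE condition on the right-hand table after LEFT JOIN drops unmatched parents

Fix: Put 'c.sales > 60021' in the JOIN's ON clause instead of WHERE

Corrected query:
SELECT p.name, c.sales FROM authors p LEFT JOIN novels c ON c.author_id = p.id AND c.sales > 60021

Result:
name    | sales
--------+------
Asimov  | NULL 
Orwell  | NULL 
Atwood  | 70871
Le Guin | 76142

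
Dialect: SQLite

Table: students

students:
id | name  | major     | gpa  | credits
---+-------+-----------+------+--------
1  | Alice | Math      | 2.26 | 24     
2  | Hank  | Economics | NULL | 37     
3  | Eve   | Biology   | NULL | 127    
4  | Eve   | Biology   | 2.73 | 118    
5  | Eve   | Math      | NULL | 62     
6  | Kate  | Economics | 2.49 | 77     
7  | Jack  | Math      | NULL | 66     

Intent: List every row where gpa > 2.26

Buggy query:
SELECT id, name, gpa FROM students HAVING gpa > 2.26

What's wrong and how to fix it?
Bug: HAVING filters the output of aggregation, but this query has no GROUP BY and no aggregate functions, so SQLite rejects it (HAVING clause on a non-aggregate query); the condition here is per row

Fix: Use WHERE for row-level filtering

Corrected query:
SELECT id, name, gpa FROM students WHERE gpa > 2.26

Result:
id | name | gpa 
---+------+-----
4  | Eve  | 2.73
6  | Kate | 2.49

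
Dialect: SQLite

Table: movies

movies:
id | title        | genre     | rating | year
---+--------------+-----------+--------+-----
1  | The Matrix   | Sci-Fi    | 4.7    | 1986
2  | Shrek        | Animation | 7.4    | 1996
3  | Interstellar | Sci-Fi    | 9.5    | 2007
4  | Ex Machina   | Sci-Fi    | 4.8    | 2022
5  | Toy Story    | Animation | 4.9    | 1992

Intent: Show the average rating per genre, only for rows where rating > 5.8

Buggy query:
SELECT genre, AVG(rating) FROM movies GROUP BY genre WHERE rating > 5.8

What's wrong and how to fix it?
Bug: Row-level WHERE must come before GROUP BY in the clause order

Fix: Place WHERE between FROM and GROUP BY

Corrected query:
SELECT genre, AVG(rating) FROM movies WHERE rating > 5.8 GROUP BY genre

Result:
genre     | AVG(rating)
----------+------------
Animation | 7.4        
Sci-Fi    | 9.5        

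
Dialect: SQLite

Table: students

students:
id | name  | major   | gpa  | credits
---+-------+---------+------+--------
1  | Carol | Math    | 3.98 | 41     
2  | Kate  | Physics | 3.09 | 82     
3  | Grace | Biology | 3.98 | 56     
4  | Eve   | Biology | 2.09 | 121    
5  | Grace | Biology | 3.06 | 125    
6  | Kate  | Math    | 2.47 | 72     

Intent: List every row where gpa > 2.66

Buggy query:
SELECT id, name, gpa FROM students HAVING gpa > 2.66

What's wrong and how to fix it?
Bug: HAVING filters the output of aggregation, but this query has no GROUP BY and no aggregate functions, so SQLite rejects it (HAVING clause on a non-aggregate query); the condition here is per row

Fix: Replace HAVING with WHERE since the condition applies to individual rows

Corrected query:
SELECT id, name, gpa FROM students WHERE gpa > 2.66

Result:
id | name  | gpa 
---+-------+-----
1  | Carol | 3.98
2  | Kate  | 3.09
3  | Grace | 3.98
5  | Grace | 3.06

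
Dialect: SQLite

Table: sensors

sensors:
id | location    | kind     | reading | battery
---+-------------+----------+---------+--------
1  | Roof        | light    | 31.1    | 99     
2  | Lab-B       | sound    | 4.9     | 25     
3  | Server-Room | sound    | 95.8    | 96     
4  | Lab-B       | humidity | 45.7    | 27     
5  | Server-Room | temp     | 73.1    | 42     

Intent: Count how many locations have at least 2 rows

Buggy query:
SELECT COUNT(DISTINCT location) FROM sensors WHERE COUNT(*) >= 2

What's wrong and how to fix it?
Bug: COUNT(*) cannot appear in WHERE; the per-group count doesn't exist yet

Fix: Group first with HAVING COUNT(*) >= 2, then COUNT the resulting groups

Corrected query:
SELECT COUNT(*) FROM (SELECT location FROM sensors GROUP BY location HAVING COUNT(*) >= 2)

Result:
COUNT(*)
--------
2       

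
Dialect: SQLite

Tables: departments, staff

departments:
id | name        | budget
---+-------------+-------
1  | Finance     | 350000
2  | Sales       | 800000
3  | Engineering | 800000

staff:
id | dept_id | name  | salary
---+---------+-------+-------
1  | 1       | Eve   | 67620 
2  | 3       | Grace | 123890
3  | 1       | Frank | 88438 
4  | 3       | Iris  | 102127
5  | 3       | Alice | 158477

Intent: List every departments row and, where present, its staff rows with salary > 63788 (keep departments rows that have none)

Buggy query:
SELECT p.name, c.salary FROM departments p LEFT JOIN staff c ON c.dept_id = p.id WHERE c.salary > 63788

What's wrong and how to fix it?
Bug: A WHERE condition on the right-hand table after LEFT JOIN drops unmatched parents

Fix: Put 'c.salary > 63788' in the JOIN's ON clause instead of WHERE

Corrected query:
SELECT p.name, c.salary FROM departments p LEFT JOIN staff c ON c.dept_id = p.id AND c.salary > 63788

Result:
name        | salary
------------+-------
Finance     | 67620 
Finance     | 88438 
Sales       | NULL  
Engineering | 102127
Engineering | 123890
Engineering | 158477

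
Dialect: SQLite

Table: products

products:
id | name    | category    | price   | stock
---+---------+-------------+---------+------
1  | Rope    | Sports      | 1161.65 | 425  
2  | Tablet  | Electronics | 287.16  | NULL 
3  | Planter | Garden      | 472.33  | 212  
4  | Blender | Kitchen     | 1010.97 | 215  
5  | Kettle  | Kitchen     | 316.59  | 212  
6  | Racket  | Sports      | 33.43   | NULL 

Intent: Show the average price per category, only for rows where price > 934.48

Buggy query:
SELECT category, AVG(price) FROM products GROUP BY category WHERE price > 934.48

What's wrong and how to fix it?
Bug: Row-level WHERE must come before GROUP BY in the clause order

Fix: Move the WHERE clause before GROUP BY

Corrected query:
SELECT category, AVG(price) FROM products WHERE price > 934.48 GROUP BY category

Result:
category | AVG(price)
---------+-----------
Kitchen  | 1010.97   
Sports   | 1161.65   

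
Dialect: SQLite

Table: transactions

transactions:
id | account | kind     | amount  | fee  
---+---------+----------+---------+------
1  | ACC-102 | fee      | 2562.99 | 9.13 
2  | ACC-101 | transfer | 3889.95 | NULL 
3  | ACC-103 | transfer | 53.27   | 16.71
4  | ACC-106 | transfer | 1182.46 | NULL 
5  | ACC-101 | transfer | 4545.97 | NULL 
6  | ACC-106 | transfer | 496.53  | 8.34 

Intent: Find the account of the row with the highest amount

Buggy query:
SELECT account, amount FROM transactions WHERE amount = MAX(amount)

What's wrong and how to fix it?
Bug: MAX(amount) is an aggregate and cannot be used directly in WHERE

Fix: Use a subquery: WHERE amount = (SELECT MAX(amount) FROM transactions)

Corrected query:
SELECT account, amount FROM transactions WHERE amount = (SELECT MAX(amount) FROM transactions)

Result:
account | amount 
--------+--------
ACC-101 | 4545.97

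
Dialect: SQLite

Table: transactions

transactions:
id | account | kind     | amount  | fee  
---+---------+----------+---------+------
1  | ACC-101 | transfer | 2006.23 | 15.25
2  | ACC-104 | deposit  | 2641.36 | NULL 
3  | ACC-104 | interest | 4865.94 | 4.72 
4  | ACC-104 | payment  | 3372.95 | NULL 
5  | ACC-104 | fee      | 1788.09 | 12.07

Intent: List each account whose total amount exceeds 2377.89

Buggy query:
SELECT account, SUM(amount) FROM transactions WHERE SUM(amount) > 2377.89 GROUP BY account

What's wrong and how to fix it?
Bug: SUM(amount) is an aggregate, but WHERE filters rows before aggregation

Fix: Use HAVING (which filters groups after aggregation) instead of WHERE

Corrected query:
SELECT account, SUM(amount) FROM transactions GROUP BY account HAVING SUM(amount) > 2377.89

Result:
account | SUM(amount)
--------+------------
ACC-104 | 12668.34   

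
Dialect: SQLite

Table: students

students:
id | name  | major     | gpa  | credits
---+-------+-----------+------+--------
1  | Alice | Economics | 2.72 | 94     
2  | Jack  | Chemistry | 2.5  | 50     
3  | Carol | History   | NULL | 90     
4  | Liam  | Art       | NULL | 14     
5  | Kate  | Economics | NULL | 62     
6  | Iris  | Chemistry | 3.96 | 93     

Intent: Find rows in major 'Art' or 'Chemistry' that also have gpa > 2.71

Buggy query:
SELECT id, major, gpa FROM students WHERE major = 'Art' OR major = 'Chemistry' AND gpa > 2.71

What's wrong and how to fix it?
Bug: AND binds tighter than OR, so this parses as major = 'Art' OR (major = 'Chemistry' AND gpa > 2.71)

Fix: Group the OR with parentheses (or use IN), then AND the threshold

Corrected query:
SELECT id, major, gpa FROM students WHERE (major = 'Art' OR major = 'Chemistry') AND gpa > 2.71

Result:
id | major     | gpa 
---+-----------+-----
6  | Chemistry | 3.96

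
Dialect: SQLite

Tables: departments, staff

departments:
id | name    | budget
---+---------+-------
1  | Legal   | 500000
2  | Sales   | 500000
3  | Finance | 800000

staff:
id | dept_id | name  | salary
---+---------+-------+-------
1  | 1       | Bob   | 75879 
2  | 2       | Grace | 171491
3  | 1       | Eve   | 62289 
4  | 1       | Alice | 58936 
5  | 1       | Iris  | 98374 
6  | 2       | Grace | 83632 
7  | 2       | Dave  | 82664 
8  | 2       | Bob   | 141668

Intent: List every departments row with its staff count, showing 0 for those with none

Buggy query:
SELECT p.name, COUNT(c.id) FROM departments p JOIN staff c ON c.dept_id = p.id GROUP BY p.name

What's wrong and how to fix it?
Bug: INNER JOIN drops departments rows that have no matching staff rows

Fix: Switch to LEFT JOIN to retain unmatched parent rows

Corrected query:
SELECT p.name, COUNT(c.id) FROM departments p LEFT JOIN staff c ON c.dept_id = p.id GROUP BY p.name

Result:
name    | COUNT(c.id)
--------+------------
Finance | 0          
Legal   | 4          
Sales   | 4          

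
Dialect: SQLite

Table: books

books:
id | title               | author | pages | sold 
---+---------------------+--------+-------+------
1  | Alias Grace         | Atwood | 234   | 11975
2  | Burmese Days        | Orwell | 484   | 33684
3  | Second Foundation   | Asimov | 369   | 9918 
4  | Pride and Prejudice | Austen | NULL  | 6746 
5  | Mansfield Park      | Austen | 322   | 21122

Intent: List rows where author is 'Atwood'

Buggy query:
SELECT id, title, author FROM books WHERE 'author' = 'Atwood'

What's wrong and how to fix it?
Bug: 'author' in single quotes is a string literal, not the column; the comparison is literal-vs-literal and never true

Fix: Remove the quotes around the column name (or use double quotes for an identifier)

Corrected query:
SELECT id, title, author FROM books WHERE author = 'Atwood'

Result:
id | title       | author
---+-------------+-------
1  | Alias Grace | Atwood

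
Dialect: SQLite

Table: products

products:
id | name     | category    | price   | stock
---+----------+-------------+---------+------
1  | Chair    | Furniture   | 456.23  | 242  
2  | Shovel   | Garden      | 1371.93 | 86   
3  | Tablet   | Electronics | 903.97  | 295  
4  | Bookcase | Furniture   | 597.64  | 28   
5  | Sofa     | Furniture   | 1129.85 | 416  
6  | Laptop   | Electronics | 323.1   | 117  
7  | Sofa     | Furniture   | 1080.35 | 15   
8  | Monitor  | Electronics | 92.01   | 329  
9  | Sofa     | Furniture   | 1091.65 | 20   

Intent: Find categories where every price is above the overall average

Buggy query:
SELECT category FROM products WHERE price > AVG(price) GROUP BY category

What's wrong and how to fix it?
Bug: WHERE evaluates per row before aggregation, so AVG() is unavailable

Fix: Compute the overall average in a scalar subquery and compare each group's MIN against it in HAVING

Corrected query:
SELECT category FROM products GROUP BY category HAVING MIN(price) > (SELECT AVG(price) FROM products)

Result:
category
--------
Garden  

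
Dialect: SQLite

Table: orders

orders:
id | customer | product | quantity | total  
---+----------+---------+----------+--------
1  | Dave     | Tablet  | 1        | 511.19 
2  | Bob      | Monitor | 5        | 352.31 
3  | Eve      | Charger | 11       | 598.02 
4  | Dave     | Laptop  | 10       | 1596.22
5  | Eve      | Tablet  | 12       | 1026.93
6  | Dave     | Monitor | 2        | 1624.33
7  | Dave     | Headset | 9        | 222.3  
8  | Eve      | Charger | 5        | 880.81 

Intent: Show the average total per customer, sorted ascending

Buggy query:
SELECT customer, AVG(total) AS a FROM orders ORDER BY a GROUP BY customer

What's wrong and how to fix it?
Bug: ORDER BY appears before GROUP BY; SQL clause order requires GROUP BY first

Fix: Move ORDER BY to the end, after GROUP BY

Corrected query:
SELECT customer, AVG(total) AS a FROM orders GROUP BY customer ORDER BY a

Result:
customer | a         
---------+-----------
Bob      | 352.31    
Eve      | 835.253333
Dave     | 988.51    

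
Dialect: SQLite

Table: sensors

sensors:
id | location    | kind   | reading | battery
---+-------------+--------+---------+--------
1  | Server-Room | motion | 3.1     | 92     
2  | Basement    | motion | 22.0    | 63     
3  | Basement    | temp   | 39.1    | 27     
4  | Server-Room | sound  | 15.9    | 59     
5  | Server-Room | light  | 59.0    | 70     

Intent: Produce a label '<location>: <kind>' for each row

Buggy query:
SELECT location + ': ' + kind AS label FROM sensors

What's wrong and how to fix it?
Bug: SQLite uses || for string concatenation; + coerces text to numbers (yielding 0)

Fix: Replace + with || to concatenate text

Corrected query:
SELECT location || ': ' || kind AS label FROM sensors

Result:
label              
-------------------
Server-Room: motion
Basement: motion   
Basement: temp     
Server-Room: sound 
Server-Room: light 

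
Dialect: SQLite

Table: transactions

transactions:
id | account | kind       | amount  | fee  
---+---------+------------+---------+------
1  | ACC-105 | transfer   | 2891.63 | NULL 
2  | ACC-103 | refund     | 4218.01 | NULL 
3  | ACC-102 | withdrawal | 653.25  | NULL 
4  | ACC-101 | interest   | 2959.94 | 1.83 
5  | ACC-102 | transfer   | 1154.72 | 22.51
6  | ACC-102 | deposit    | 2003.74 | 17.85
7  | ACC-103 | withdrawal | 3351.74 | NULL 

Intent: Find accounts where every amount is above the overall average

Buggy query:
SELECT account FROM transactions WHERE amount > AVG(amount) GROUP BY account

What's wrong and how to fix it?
Bug: WHERE evaluates per row before aggregation, so AVG() is unavailable

Fix: Use a subquery for AVG and a HAVING MIN(...) filter so the condition holds for every row in the group

Corrected query:
SELECT account FROM transactions GROUP BY account HAVING MIN(amount) > (SELECT AVG(amount) FROM transactions)

Result:
account
-------
ACC-101
ACC-103
ACC-105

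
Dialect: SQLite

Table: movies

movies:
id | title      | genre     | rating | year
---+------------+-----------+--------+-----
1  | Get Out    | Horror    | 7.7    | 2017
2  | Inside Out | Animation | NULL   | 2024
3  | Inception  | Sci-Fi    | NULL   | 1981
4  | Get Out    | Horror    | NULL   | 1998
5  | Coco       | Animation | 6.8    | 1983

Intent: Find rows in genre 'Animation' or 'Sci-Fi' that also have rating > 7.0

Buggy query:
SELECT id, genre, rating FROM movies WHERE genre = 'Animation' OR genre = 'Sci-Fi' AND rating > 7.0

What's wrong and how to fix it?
Bug: AND binds tighter than OR, so this parses as genre = 'Animation' OR (genre = 'Sci-Fi' AND rating > 7.0)

Fix: Group the OR with parentheses (or use IN), then AND the threshold

Corrected query:
SELECT id, genre, rating FROM movies WHERE (genre = 'Animation' OR genre = 'Sci-Fi') AND rating > 7.0

Result:
(no rows)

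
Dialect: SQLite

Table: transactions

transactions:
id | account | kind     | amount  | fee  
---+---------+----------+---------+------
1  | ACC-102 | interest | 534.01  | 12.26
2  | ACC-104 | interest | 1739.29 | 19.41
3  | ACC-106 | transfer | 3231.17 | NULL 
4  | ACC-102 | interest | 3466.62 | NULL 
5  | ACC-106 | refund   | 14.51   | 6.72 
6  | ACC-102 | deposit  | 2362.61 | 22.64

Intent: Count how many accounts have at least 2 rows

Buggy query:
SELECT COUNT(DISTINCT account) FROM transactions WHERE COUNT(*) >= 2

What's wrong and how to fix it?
Bug: WHERE filters individual rows, not groups, so a group-level COUNT is invalid there

Fix: Use a subquery that GROUPs and filters with HAVING, then count its rows

Corrected query:
SELECT COUNT(*) FROM (SELECT account FROM transactions GROUP BY account HAVING COUNT(*) >= 2)

Result:
COUNT(*)
--------
2       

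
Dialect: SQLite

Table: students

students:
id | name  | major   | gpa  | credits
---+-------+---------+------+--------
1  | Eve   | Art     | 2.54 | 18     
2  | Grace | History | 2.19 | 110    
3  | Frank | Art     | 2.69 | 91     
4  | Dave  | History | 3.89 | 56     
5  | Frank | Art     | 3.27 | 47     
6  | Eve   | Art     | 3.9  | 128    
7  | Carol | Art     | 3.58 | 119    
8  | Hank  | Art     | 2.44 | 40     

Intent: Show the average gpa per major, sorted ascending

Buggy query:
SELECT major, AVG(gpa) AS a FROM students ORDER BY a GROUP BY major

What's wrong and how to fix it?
Bug: GROUP BY must precede ORDER BY

Fix: Reorder: SELECT … FROM … GROUP BY … ORDER BY …

Corrected query:
SELECT major, AVG(gpa) AS a FROM students GROUP BY major ORDER BY a

Result:
major   | a   
--------+-----
History | 3.04
Art     | 3.07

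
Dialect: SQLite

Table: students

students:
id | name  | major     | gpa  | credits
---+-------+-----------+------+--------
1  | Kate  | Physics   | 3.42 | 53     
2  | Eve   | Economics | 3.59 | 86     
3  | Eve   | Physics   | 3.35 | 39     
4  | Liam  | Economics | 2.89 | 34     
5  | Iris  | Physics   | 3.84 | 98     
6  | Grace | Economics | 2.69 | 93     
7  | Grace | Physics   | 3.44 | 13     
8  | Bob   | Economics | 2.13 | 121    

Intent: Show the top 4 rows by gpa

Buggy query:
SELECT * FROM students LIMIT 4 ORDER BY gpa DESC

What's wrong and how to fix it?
Bug: LIMIT must come after ORDER BY

Fix: Sort with ORDER BY, then apply LIMIT

Corrected query:
SELECT * FROM students ORDER BY gpa DESC LIMIT 4

Result:
id | name  | major     | gpa  | credits
---+-------+-----------+------+--------
5  | Iris  | Physics   | 3.84 | 98     
2  | Eve   | Economics | 3.59 | 86     
7  | Grace | Physics   | 3.44 | 13     
1  | Kate  | Physics   | 3.42 | 53     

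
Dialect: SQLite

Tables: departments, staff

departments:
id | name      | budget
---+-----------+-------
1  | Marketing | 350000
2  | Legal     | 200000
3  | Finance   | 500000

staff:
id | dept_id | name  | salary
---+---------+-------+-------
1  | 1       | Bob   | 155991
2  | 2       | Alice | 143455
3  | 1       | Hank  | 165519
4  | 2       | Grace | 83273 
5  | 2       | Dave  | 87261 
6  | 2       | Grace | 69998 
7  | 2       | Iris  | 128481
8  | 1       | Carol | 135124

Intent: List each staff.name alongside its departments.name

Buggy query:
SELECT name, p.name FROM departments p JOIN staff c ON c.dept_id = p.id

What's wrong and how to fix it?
Bug: Both tables have a 'name' column; the unqualified reference is ambiguous

Fix: Prefix ambiguous columns with the table alias

Corrected query:
SELECT c.name, p.name FROM departments p JOIN staff c ON c.dept_id = p.id

Result:
name  | name     
------+----------
Bob   | Marketing
Alice | Legal    
Hank  | Marketing
Grace | Legal    
Dave  | Legal    
Grace | Legal    
Iris  | Legal    
Carol | Marketing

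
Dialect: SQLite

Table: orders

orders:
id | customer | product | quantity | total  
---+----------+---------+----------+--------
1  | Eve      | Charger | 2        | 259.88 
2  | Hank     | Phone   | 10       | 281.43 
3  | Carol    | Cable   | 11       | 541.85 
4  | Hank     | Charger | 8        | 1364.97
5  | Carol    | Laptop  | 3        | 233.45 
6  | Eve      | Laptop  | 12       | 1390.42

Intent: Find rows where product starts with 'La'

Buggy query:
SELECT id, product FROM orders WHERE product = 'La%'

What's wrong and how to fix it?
Bug: Wildcards only work with LIKE; '=' treats '%' as a literal character

Fix: Use LIKE for wildcard pattern matching

Corrected query:
SELECT id, product FROM orders WHERE product LIKE 'La%'

Result:
id | product
---+--------
5  | Laptop 
6  | Laptop 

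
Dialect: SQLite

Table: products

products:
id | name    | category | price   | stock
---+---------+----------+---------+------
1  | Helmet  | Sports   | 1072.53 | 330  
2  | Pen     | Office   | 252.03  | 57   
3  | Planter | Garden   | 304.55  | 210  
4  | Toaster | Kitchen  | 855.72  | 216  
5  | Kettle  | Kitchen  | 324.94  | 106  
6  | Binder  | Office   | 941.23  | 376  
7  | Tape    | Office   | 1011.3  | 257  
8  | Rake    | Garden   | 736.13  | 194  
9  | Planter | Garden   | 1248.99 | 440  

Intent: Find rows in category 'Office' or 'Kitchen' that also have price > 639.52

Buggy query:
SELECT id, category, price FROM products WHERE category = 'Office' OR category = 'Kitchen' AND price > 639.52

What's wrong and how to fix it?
Bug: AND binds tighter than OR, so this parses as category = 'Office' OR (category = 'Kitchen' AND price > 639.52)

Fix: Add parentheses around the OR so the AND applies to both alternatives

Corrected query:
SELECT id, category, price FROM products WHERE (category = 'Office' OR category = 'Kitchen') AND price > 639.52

Result:
id | category | price 
---+----------+-------
4  | Kitchen  | 855.72
6  | Office   | 941.23
7  | Office   | 1011.3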